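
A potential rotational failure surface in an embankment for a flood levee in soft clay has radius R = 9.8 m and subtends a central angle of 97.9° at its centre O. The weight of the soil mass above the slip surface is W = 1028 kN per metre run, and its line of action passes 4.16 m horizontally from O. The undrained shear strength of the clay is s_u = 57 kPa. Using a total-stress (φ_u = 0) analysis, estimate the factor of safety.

FS = 2.19

Taking moments about the centre O, the resisting moment is provided by the undrained shear strength acting along the arc:
Arc length L_a = R·θ = 9.8·(97.9°·π/180) = 9.8·1.7087 = 16.75 m
M_R = s_u·L_a·R = 57·16.75·9.8 = 9353.8 kN·m/m
M_D = W·d = 1028·4.16 = 4276.5 kN·m/m
FS = M_R / M_D = 9353.8 / 4276.5 = 2.187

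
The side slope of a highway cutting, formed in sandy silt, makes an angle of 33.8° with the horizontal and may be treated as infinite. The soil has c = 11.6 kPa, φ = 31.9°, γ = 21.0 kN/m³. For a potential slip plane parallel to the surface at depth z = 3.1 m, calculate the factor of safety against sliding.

FS = 1.32

For an infinite slope with a slip plane parallel to the surface (no pore pressure): FS = [c + γz cos²β tanφ] / [γz sinβ cosβ].
γz = 21.0·3.1 = 65.10 kN/m²
Numerator = 11.6 + 65.10·cos²33.8°·tan31.9° = 11.6 + 65.10·0.6905·0.6224 = 39.581 kPa
Denominator = 65.10·sin33.8°·cos33.8° = 65.10·0.5563·0.8310 = 30.094 kPa
FS = 39.581 / 30.094 = 1.315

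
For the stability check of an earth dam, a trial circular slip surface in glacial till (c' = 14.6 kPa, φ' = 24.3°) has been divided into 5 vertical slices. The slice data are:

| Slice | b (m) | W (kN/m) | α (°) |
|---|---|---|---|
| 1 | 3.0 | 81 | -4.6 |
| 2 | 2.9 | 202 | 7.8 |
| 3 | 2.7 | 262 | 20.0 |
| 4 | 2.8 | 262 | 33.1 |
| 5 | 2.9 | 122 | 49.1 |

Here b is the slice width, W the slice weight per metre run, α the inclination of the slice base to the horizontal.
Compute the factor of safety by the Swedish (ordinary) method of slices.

Ordinary method of slices: FS = Σ[c'·Δl_i + (W_i cosα_i)·tanφ'] / Σ W_i sinα_i, with Δl_i = b_i / cosα_i.
Slice 1: Δl = 3.0/cos(-4.6°) = 3.010 m; N'_1 = 81·cos(-4.6°) = 80.7; c'Δl = 43.94; W sinα = -6.5
Slice 2: Δl = 2.9/cos7.8° = 2.927 m; N'_2 = 202·cos7.8° = 200.1; c'Δl = 42.74; W sinα = 27.4
Slice 3: Δl = 2.7/cos20.0° = 2.873 m; N'_3 = 262·cos20.0° = 246.2; c'Δl = 41.95; W sinα = 89.6
Slice 4: Δl = 2.8/cos33.1° = 3.342 m; N'_4 = 262·cos33.1° = 219.5; c'Δl = 48.80; W sinα = 143.1
Slice 5: Δl = 2.9/cos49.1° = 4.429 m; N'_5 = 122·cos49.1° = 79.9; c'Δl = 64.67; W sinα = 92.2
Σc'Δl = 242.1 kN/m; ΣN' = 826.4 kN/m; ΣW sinα = 345.8 kN/m
Resisting = 242.1 + 826.4·tan24.3° = 242.1 + 373.1 = 615.2 kN/m
FS = 615.2 / 345.8 = 1.779

FS = 1.78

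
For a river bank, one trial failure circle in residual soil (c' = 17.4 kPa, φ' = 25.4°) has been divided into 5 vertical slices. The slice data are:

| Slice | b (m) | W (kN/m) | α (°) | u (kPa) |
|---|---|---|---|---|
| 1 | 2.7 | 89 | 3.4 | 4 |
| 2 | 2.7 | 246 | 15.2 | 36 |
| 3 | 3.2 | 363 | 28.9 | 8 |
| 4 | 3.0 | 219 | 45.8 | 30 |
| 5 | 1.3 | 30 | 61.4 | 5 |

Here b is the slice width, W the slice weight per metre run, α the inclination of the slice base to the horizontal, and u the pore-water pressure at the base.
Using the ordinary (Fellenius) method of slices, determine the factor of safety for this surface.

Ordinary method of slices: FS = Σ[c'·Δl_i + (W_i cosα_i − u_i·Δl_i)·tanφ'] / Σ W_i sinα_i, with Δl_i = b_i / cosα_i.
Slice 1: Δl = 2.7/cos3.4° = 2.705 m; N'_1 = 89·cos3.4° − 4·2.705 = 78.0; c'Δl = 47.06; W sinα = 5.3
Slice 2: Δl = 2.7/cos15.2° = 2.798 m; N'_2 = 246·cos15.2° − 36·2.798 = 136.7; c'Δl = 48.68; W sinα = 64.5
Slice 3: Δl = 3.2/cos28.9° = 3.655 m; N'_3 = 363·cos28.9° − 8·3.655 = 288.6; c'Δl = 63.60; W sinα = 175.4
Slice 4: Δl = 3.0/cos45.8° = 4.303 m; N'_4 = 219·cos45.8° − 30·4.303 = 23.6; c'Δl = 74.87; W sinα = 157.0
Slice 5: Δl = 1.3/cos61.4° = 2.716 m; N'_5 = 30·cos61.4° − 5·2.716 = 0.8; c'Δl = 47.25; W sinα = 26.3
Σc'Δl = 281.5 kN/m; ΣN' = 527.6 kN/m; ΣW sinα = 428.6 kN/m
Resisting = 281.5 + 527.6·tan25.4° = 281.5 + 250.5 = 532.0 kN/m
FS = 532.0 / 428.6 = 1.241

FS = 1.24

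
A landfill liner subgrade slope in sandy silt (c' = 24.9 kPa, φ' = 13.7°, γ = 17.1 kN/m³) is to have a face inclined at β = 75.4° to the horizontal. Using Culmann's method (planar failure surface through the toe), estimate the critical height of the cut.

H_c = 10.41 m

Culmann's analysis gives the critical failure plane at α_cr = (β + φ')/2 = (75.4 + 13.7)/2 = 44.6°, and the critical height
H_c = (4c'/γ) · sinβ cosφ' / [1 − cos(β − φ')]
    = (4·24.9/17.1) · sin75.4°·cos13.7° / [1 − cos(61.7°)]
    = 5.825 · 0.9677·0.9715 / [1 − 0.4741]
    = 5.825 · 0.9402 / 0.5259
    = 10.41 m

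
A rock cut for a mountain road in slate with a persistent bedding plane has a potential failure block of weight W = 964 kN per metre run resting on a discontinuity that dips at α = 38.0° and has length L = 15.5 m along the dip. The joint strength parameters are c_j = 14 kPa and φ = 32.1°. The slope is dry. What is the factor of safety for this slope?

FS = 1.17

Resolving the block weight along and normal to the plane and applying the Mohr–Coulomb strength on the joint:
N' = W cosα = 964·cos38.0° = 759.6 kN/m
Driving force T = W sinα = 964·sin38.0° = 593.5 kN/m
Resisting force R = c_j·L + N'·tanφ = 14·15.5 + 759.6·tan32.1° = 217.0 + 476.5 = 693.5 kN/m
FS = R / T = 693.5 / 593.5 = 1.169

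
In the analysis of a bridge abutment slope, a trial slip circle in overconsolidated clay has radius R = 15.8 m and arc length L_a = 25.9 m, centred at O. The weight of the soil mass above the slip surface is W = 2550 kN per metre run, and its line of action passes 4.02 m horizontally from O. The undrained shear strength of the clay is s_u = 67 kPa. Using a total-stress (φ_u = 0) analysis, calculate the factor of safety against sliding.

FS = 2.67

Taking moments about the centre O, the resisting moment is provided by the undrained shear strength acting along the arc:
M_R = s_u·L_a·R = 67·25.90·15.8 = 27417.7 kN·m/m
M_D = W·d = 2550·4.02 = 10251.0 kN·m/m
FS = M_R / M_D = 27417.7 / 10251.0 = 2.675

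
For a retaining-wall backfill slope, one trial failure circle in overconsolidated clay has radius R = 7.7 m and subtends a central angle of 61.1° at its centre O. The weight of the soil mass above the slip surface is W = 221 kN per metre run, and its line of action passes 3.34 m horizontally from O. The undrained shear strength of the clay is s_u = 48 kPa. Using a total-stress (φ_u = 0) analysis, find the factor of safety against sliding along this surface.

Taking moments about the centre O, the resisting moment is provided by the undrained shear strength acting along the arc:
Arc length L_a = R·θ = 7.7·(61.1°·π/180) = 7.7·1.0664 = 8.21 m
M_R = s_u·L_a·R = 48·8.21·7.7 = 3034.9 kN·m/m
M_D = W·d = 221·3.34 = 738.1 kN·m/m
FS = M_R / M_D = 3034.9 / 738.1 = 4.112

FS = 4.11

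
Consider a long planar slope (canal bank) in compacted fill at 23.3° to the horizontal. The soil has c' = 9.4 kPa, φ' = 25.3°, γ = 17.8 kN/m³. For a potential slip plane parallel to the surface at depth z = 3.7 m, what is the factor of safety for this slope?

For an infinite slope with a slip plane parallel to the surface (no pore pressure): FS = [c' + γz cos²β tanφ'] / [γz sinβ cosβ].
γz = 17.8·3.7 = 65.86 kN/m²
Numerator = 9.4 + 65.86·cos²23.3°·tan25.3° = 9.4 + 65.86·0.8435·0.4727 = 35.661 kPa
Denominator = 65.86·sin23.3°·cos23.3° = 65.86·0.3955·0.9184 = 23.926 kPa
FS = 35.661 / 23.926 = 1.490

FS = 1.49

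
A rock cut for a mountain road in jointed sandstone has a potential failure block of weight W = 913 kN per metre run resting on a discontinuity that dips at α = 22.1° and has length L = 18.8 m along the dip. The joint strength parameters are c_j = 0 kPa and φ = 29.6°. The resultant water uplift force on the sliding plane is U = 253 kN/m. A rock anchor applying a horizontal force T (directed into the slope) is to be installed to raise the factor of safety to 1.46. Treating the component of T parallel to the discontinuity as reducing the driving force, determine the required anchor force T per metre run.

Resolving forces along and normal to the sliding plane, with the horizontal anchor force T adding T·sinα to the effective normal force and T·cosα acting up the plane against the driving force:
FS = [c_jL + (W cosα − U + T sinα) tanφ] / [W sinα − T cosα]
Without the anchor: N' = 592.9 kN/m, driving T_d = 343.5 kN/m, resisting R = 0·18.8 + 592.9·tan29.6° = 336.8 kN/m, FS = 0.98.
Setting FS = 1.46 and solving for T:
1.46·(343.5 − T cos22.1°) = 336.8 + T sin22.1°·tan29.6°
T·(sin22.1°·tan29.6° + 1.46·cos22.1°) = 1.46·343.5 − 336.8
T·(0.3762·0.5681 + 1.46·0.9265) = 501.5 − 336.8 = 164.7
T·1.5665 = 164.7
T = 105.1 kN/m

T = 105 kN/m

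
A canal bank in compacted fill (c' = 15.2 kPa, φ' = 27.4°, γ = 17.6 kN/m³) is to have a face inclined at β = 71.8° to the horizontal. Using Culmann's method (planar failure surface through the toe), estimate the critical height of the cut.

H_c = 10.20 m

Culmann's analysis gives the critical failure plane at α_cr = (β + φ')/2 = (71.8 + 27.4)/2 = 49.6°, and the critical height
H_c = (4c'/γ) · sinβ cosφ' / [1 − cos(β − φ')]
    = (4·15.2/17.6) · sin71.8°·cos27.4° / [1 − cos(44.4°)]
    = 3.455 · 0.9500·0.8878 / [1 − 0.7145]
    = 3.455 · 0.8434 / 0.2855
    = 10.20 m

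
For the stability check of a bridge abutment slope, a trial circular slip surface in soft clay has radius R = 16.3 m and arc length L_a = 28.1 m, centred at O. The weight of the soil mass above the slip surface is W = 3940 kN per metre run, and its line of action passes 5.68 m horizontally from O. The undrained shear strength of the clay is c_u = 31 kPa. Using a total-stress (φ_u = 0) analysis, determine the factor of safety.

FS = 0.63

Taking moments about the centre O, the resisting moment is provided by the undrained shear strength acting along the arc:
M_R = c_u·L_a·R = 31·28.10·16.3 = 14198.9 kN·m/m
M_D = W·d = 3940·5.68 = 22379.2 kN·m/m
FS = M_R / M_D = 14198.9 / 22379.2 = 0.634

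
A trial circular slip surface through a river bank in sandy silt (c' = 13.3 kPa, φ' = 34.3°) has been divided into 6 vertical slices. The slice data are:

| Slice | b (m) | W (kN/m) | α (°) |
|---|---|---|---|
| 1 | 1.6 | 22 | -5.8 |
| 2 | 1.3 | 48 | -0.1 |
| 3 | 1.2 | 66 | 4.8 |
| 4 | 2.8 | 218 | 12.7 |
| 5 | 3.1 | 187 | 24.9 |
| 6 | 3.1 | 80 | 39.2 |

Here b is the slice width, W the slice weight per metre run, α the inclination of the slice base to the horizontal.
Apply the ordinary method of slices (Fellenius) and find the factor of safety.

Ordinary method of slices: FS = Σ[c'·Δl_i + (W_i cosα_i)·tanφ'] / Σ W_i sinα_i, with Δl_i = b_i / cosα_i.
Slice 1: Δl = 1.6/cos(-5.8°) = 1.608 m; N'_1 = 22·cos(-5.8°) = 21.9; c'Δl = 21.39; W sinα = -2.2
Slice 2: Δl = 1.3/cos(-0.1°) = 1.300 m; N'_2 = 48·cos(-0.1°) = 48.0; c'Δl = 17.29; W sinα = -0.1
Slice 3: Δl = 1.2/cos4.8° = 1.204 m; N'_3 = 66·cos4.8° = 65.8; c'Δl = 16.02; W sinα = 5.5
Slice 4: Δl = 2.8/cos12.7° = 2.870 m; N'_4 = 218·cos12.7° = 212.7; c'Δl = 38.17; W sinα = 47.9
Slice 5: Δl = 3.1/cos24.9° = 3.418 m; N'_5 = 187·cos24.9° = 169.6; c'Δl = 45.46; W sinα = 78.7
Slice 6: Δl = 3.1/cos39.2° = 4.000 m; N'_6 = 80·cos39.2° = 62.0; c'Δl = 53.20; W sinα = 50.6
Σc'Δl = 191.5 kN/m; ΣN' = 579.9 kN/m; ΣW sinα = 180.4 kN/m
Resisting = 191.5 + 579.9·tan34.3° = 191.5 + 395.6 = 587.1 kN/m
FS = 587.1 / 180.4 = 3.254

FS = 3.25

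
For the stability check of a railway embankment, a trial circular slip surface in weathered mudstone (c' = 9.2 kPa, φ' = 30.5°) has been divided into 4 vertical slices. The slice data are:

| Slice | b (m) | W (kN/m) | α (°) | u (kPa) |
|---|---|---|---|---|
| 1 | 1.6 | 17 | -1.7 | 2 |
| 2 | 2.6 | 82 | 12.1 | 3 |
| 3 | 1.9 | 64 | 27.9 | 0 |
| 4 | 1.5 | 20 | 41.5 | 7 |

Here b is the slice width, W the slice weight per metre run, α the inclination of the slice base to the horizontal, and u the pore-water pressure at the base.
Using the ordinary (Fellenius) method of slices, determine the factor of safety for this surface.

Ordinary method of slices: FS = Σ[c'·Δl_i + (W_i cosα_i − u_i·Δl_i)·tanφ'] / Σ W_i sinα_i, with Δl_i = b_i / cosα_i.
Slice 1: Δl = 1.6/cos(-1.7°) = 1.601 m; N'_1 = 17·cos(-1.7°) − 2·1.601 = 13.8; c'Δl = 14.73; W sinα = -0.5
Slice 2: Δl = 2.6/cos12.1° = 2.659 m; N'_2 = 82·cos12.1° − 3·2.659 = 72.2; c'Δl = 24.46; W sinα = 17.2
Slice 3: Δl = 1.9/cos27.9° = 2.150 m; N'_3 = 64·cos27.9° − 0·2.150 = 56.6; c'Δl = 19.78; W sinα = 29.9
Slice 4: Δl = 1.5/cos41.5° = 2.003 m; N'_4 = 20·cos41.5° − 7·2.003 = 1.0; c'Δl = 18.43; W sinα = 13.3
Σc'Δl = 77.4 kN/m; ΣN' = 143.5 kN/m; ΣW sinα = 59.9 kN/m
Resisting = 77.4 + 143.5·tan30.5° = 77.4 + 84.5 = 161.9 kN/m
FS = 161.9 / 59.9 = 2.704

FS = 2.70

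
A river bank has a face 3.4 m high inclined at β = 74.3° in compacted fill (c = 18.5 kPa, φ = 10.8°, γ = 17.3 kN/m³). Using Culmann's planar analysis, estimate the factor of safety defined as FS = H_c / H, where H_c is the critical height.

H_c = (4c/γ) · sinβ cosφ / [1 − cos(β − φ)]
    = (4·18.5/17.3) · sin74.3°·cos10.8° / [1 − cos63.5°]
    = 4.277 · 0.9456 / 0.5538 = 7.30 m
FS = H_c / H = 7.30 / 3.4 = 2.148

FS = 2.15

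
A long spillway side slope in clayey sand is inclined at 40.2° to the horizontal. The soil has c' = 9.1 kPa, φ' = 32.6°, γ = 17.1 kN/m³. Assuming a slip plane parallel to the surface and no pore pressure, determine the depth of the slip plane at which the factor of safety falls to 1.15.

z = 2.75 m

Setting FS = 1.15 in FS = [c' + γz cos²β tanφ'] / [γz sinβ cosβ] and solving for z:
z = c' / [γ cosβ (FS·sinβ − cosβ·tanφ')]
  = 9.1 / [17.1·cos40.2°·(1.15·sin40.2° − cos40.2°·tan32.6°)]
  = 9.1 / [17.1·0.7638·(1.15·0.6455 − 0.7638·0.6395)]
  = 9.1 / 3.3150 = 2.745 m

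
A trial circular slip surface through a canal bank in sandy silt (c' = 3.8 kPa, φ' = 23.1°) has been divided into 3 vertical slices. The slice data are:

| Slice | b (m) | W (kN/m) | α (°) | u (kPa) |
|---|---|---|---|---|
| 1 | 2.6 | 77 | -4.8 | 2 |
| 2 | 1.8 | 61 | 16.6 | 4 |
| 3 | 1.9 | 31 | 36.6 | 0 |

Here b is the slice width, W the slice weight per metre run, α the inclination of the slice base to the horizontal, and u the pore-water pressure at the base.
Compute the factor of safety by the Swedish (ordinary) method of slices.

FS = 3.02

Ordinary method of slices: FS = Σ[c'·Δl_i + (W_i cosα_i − u_i·Δl_i)·tanφ'] / Σ W_i sinα_i, with Δl_i = b_i / cosα_i.
Slice 1: Δl = 2.6/cos(-4.8°) = 2.609 m; N'_1 = 77·cos(-4.8°) − 2·2.609 = 71.5; c'Δl = 9.91; W sinα = -6.4
Slice 2: Δl = 1.8/cos16.6° = 1.878 m; N'_2 = 61·cos16.6° − 4·1.878 = 50.9; c'Δl = 7.14; W sinα = 17.4
Slice 3: Δl = 1.9/cos36.6° = 2.367 m; N'_3 = 31·cos36.6° − 0·2.367 = 24.9; c'Δl = 8.99; W sinα = 18.5
Σc'Δl = 26.0 kN/m; ΣN' = 147.3 kN/m; ΣW sinα = 29.5 kN/m
Resisting = 26.0 + 147.3·tan23.1° = 26.0 + 62.8 = 88.9 kN/m
FS = 88.9 / 29.5 = 3.017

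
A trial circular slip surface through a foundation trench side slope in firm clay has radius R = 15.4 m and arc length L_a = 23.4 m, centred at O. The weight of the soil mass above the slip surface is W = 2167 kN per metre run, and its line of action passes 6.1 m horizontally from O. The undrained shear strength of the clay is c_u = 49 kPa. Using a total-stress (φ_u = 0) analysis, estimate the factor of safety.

FS = 1.34

Taking moments about the centre O, the resisting moment is provided by the undrained shear strength acting along the arc:
M_R = c_u·L_a·R = 49·23.40·15.4 = 17657.6 kN·m/m
M_D = W·d = 2167·6.1 = 13218.7 kN·m/m
FS = M_R / M_D = 17657.6 / 13218.7 = 1.336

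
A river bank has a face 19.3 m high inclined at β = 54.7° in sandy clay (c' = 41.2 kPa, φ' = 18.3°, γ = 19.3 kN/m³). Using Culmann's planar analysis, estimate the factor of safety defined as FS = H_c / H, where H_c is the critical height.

H_c = (4c'/γ) · sinβ cosφ' / [1 − cos(β − φ')]
    = (4·41.2/19.3) · sin54.7°·cos18.3° / [1 − cos36.4°]
    = 8.539 · 0.7749 / 0.1951 = 33.91 m
FS = H_c / H = 33.91 / 19.3 = 1.757

FS = 1.76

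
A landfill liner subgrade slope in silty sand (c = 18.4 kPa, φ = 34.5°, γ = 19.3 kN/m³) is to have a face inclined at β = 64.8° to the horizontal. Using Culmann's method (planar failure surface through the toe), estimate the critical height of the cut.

Culmann's analysis gives the critical failure plane at α_cr = (β + φ)/2 = (64.8 + 34.5)/2 = 49.6°, and the critical height
H_c = (4c/γ) · sinβ cosφ / [1 − cos(β − φ)]
    = (4·18.4/19.3) · sin64.8°·cos34.5° / [1 − cos(30.3°)]
    = 3.813 · 0.9048·0.8241 / [1 − 0.8634]
    = 3.813 · 0.7457 / 0.1366
    = 20.82 m

H_c = 20.82 m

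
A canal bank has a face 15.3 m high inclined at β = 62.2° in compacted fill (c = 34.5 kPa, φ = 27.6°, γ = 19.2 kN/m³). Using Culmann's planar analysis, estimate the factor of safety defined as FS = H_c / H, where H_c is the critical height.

FS = 2.08

H_c = (4c/γ) · sinβ cosφ / [1 − cos(β − φ)]
    = (4·34.5/19.2) · sin62.2°·cos27.6° / [1 − cos34.6°]
    = 7.188 · 0.7839 / 0.1769 = 31.86 m
FS = H_c / H = 31.86 / 15.3 = 2.082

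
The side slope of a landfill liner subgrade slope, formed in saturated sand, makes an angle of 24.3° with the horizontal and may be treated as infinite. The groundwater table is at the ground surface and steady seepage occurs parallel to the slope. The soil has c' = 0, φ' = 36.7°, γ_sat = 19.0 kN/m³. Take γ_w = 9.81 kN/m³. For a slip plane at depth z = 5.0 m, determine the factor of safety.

With seepage parallel to the slope and the water table at the surface, the effective normal stress on the slip plane uses the buoyant unit weight γ' = γ_sat − γ_w while the driving shear stress uses γ_sat:
FS = [c' + γ' z cos²β tanφ'] / [γ_sat z sinβ cosβ]
(For c' = 0 this reduces to FS = (γ'/γ_sat)·tanφ'/tanβ.)
γ' = 19.0 − 9.81 = 9.19 kN/m³
Numerator = 0.0 + 9.19·5.0·cos²24.3°·tan36.7° = 0.0 + 9.19·5.0·0.8307·0.7454 = 28.450 kPa
Denominator = 19.0·5.0·sin24.3°·cos24.3° = 19.0·5.0·0.4115·0.9114 = 35.630 kPa
FS = 28.450 / 35.630 = 0.798

FS = 0.80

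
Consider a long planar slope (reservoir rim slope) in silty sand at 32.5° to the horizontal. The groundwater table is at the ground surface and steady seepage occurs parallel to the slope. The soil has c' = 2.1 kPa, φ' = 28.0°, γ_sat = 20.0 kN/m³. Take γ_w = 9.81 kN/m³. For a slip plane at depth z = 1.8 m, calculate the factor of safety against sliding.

With seepage parallel to the slope and the water table at the surface, the effective normal stress on the slip plane uses the buoyant unit weight γ' = γ_sat − γ_w while the driving shear stress uses γ_sat:
FS = [c' + γ' z cos²β tanφ'] / [γ_sat z sinβ cosβ]
γ' = 20.0 − 9.81 = 10.19 kN/m³
Numerator = 2.1 + 10.19·1.8·cos²32.5°·tan28.0° = 2.1 + 10.19·1.8·0.7113·0.5317 = 9.037 kPa
Denominator = 20.0·1.8·sin32.5°·cos32.5° = 20.0·1.8·0.5373·0.8434 = 16.314 kPa
FS = 9.037 / 16.314 = 0.554

FS = 0.55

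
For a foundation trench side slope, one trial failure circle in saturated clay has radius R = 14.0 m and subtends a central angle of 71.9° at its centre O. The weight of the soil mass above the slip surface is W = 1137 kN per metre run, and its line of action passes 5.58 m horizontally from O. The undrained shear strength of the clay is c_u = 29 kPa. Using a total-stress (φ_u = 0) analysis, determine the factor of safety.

Taking moments about the centre O, the resisting moment is provided by the undrained shear strength acting along the arc:
Arc length L_a = R·θ = 14.0·(71.9°·π/180) = 14.0·1.2549 = 17.57 m
M_R = c_u·L_a·R = 29·17.57·14.0 = 7132.8 kN·m/m
M_D = W·d = 1137·5.58 = 6344.5 kN·m/m
FS = M_R / M_D = 7132.8 / 6344.5 = 1.124

FS = 1.12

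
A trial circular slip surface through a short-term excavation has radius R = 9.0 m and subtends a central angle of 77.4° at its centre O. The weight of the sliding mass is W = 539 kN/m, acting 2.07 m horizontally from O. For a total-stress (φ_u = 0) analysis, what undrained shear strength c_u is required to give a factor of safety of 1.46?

c_u = 14.9 kPa

FS = c_u·L_a·R / (W·d), so c_u = FS·W·d / (L_a·R).
Arc length L_a = R·θ = 9.0·(77.4°·π/180) = 9.0·1.3509 = 12.16 m
c_u = 1.46·539·2.07 / (12.16·9.0) = 1629.0 / 109.42 = 14.89 kPa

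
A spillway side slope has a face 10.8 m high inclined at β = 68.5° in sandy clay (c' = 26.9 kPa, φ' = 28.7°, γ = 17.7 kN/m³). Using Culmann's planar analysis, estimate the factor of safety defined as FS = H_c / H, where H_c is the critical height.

FS = 1.98

H_c = (4c'/γ) · sinβ cosφ' / [1 − cos(β − φ')]
    = (4·26.9/17.7) · sin68.5°·cos28.7° / [1 − cos39.8°]
    = 6.079 · 0.8161 / 0.2317 = 21.41 m
FS = H_c / H = 21.41 / 10.8 = 1.982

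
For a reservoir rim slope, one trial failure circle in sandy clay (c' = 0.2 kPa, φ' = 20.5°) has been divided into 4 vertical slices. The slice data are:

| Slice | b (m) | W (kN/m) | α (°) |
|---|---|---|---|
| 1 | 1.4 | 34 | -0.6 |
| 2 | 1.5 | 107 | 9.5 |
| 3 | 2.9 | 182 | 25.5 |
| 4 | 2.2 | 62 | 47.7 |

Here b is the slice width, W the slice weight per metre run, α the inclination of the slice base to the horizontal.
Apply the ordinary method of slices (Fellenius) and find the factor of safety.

Ordinary method of slices: FS = Σ[c'·Δl_i + (W_i cosα_i)·tanφ'] / Σ W_i sinα_i, with Δl_i = b_i / cosα_i.
Slice 1: Δl = 1.4/cos(-0.6°) = 1.400 m; N'_1 = 34·cos(-0.6°) = 34.0; c'Δl = 0.28; W sinα = -0.4
Slice 2: Δl = 1.5/cos9.5° = 1.521 m; N'_2 = 107·cos9.5° = 105.5; c'Δl = 0.30; W sinα = 17.7
Slice 3: Δl = 2.9/cos25.5° = 3.213 m; N'_3 = 182·cos25.5° = 164.3; c'Δl = 0.64; W sinα = 78.4
Slice 4: Δl = 2.2/cos47.7° = 3.269 m; N'_4 = 62·cos47.7° = 41.7; c'Δl = 0.65; W sinα = 45.9
Σc'Δl = 1.9 kN/m; ΣN' = 345.5 kN/m; ΣW sinα = 141.5 kN/m
Resisting = 1.9 + 345.5·tan20.5° = 1.9 + 129.2 = 131.1 kN/m
FS = 131.1 / 141.5 = 0.926

FS = 0.93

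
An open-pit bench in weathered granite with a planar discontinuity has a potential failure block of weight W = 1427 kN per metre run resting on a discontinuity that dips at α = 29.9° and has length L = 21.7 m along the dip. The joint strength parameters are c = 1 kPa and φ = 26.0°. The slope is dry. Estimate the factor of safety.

FS = 0.88

Resolving the block weight along and normal to the plane and applying the Mohr–Coulomb strength on the joint:
N' = W cosα = 1427·cos29.9° = 1237.1 kN/m
Driving force T = W sinα = 1427·sin29.9° = 711.3 kN/m
Resisting force R = c·L + N'·tanφ = 1·21.7 + 1237.1·tan26.0° = 21.7 + 603.4 = 625.1 kN/m
FS = R / T = 625.1 / 711.3 = 0.879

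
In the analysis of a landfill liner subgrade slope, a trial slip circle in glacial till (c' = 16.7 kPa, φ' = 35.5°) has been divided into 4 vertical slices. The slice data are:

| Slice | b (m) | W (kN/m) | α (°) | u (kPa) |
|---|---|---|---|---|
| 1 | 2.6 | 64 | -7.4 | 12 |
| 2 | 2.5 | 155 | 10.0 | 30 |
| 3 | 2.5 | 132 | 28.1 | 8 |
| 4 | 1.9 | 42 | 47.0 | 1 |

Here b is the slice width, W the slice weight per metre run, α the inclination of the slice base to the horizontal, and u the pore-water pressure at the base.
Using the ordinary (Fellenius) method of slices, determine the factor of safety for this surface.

FS = 3.07

Ordinary method of slices: FS = Σ[c'·Δl_i + (W_i cosα_i − u_i·Δl_i)·tanφ'] / Σ W_i sinα_i, with Δl_i = b_i / cosα_i.
Slice 1: Δl = 2.6/cos(-7.4°) = 2.622 m; N'_1 = 64·cos(-7.4°) − 12·2.622 = 32.0; c'Δl = 43.78; W sinα = -8.2
Slice 2: Δl = 2.5/cos10.0° = 2.539 m; N'_2 = 155·cos10.0° − 30·2.539 = 76.5; c'Δl = 42.39; W sinα = 26.9
Slice 3: Δl = 2.5/cos28.1° = 2.834 m; N'_3 = 132·cos28.1° − 8·2.834 = 93.8; c'Δl = 47.33; W sinα = 62.2
Slice 4: Δl = 1.9/cos47.0° = 2.786 m; N'_4 = 42·cos47.0° − 1·2.786 = 25.9; c'Δl = 46.53; W sinα = 30.7
Σc'Δl = 180.0 kN/m; ΣN' = 228.1 kN/m; ΣW sinα = 111.6 kN/m
Resisting = 180.0 + 228.1·tan35.5° = 180.0 + 162.7 = 342.7 kN/m
FS = 342.7 / 111.6 = 3.072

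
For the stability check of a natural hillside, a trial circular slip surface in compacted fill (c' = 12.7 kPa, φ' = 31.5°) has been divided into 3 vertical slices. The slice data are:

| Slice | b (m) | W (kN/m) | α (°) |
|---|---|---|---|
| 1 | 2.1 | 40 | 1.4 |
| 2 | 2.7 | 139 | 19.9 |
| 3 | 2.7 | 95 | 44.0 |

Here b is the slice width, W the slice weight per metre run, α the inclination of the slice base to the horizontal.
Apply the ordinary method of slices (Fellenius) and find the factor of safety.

Ordinary method of slices: FS = Σ[c'·Δl_i + (W_i cosα_i)·tanφ'] / Σ W_i sinα_i, with Δl_i = b_i / cosα_i.
Slice 1: Δl = 2.1/cos1.4° = 2.101 m; N'_1 = 40·cos1.4° = 40.0; c'Δl = 26.68; W sinα = 1.0
Slice 2: Δl = 2.7/cos19.9° = 2.871 m; N'_2 = 139·cos19.9° = 130.7; c'Δl = 36.47; W sinα = 47.3
Slice 3: Δl = 2.7/cos44.0° = 3.753 m; N'_3 = 95·cos44.0° = 68.3; c'Δl = 47.67; W sinα = 66.0
Σc'Δl = 110.8 kN/m; ΣN' = 239.0 kN/m; ΣW sinα = 114.3 kN/m
Resisting = 110.8 + 239.0·tan31.5° = 110.8 + 146.5 = 257.3 kN/m
FS = 257.3 / 114.3 = 2.251

FS = 2.25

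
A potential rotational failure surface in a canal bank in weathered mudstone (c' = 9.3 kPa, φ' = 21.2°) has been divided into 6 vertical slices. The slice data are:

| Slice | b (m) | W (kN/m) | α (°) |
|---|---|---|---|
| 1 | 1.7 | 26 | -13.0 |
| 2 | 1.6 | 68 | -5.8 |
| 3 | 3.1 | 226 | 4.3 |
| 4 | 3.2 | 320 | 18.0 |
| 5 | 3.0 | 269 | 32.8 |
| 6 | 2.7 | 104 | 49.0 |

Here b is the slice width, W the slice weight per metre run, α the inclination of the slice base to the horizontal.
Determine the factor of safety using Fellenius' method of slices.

Ordinary method of slices: FS = Σ[c'·Δl_i + (W_i cosα_i)·tanφ'] / Σ W_i sinα_i, with Δl_i = b_i / cosα_i.
Slice 1: Δl = 1.7/cos(-13.0°) = 1.745 m; N'_1 = 26·cos(-13.0°) = 25.3; c'Δl = 16.23; W sinα = -5.8
Slice 2: Δl = 1.6/cos(-5.8°) = 1.608 m; N'_2 = 68·cos(-5.8°) = 67.7; c'Δl = 14.96; W sinα = -6.9
Slice 3: Δl = 3.1/cos4.3° = 3.109 m; N'_3 = 226·cos4.3° = 225.4; c'Δl = 28.91; W sinα = 16.9
Slice 4: Δl = 3.2/cos18.0° = 3.365 m; N'_4 = 320·cos18.0° = 304.3; c'Δl = 31.29; W sinα = 98.9
Slice 5: Δl = 3.0/cos32.8° = 3.569 m; N'_5 = 269·cos32.8° = 226.1; c'Δl = 33.19; W sinα = 145.7
Slice 6: Δl = 2.7/cos49.0° = 4.115 m; N'_6 = 104·cos49.0° = 68.2; c'Δl = 38.27; W sinα = 78.5
Σc'Δl = 162.9 kN/m; ΣN' = 917.0 kN/m; ΣW sinα = 327.3 kN/m
Resisting = 162.9 + 917.0·tan21.2° = 162.9 + 355.7 = 518.5 kN/m
FS = 518.5 / 327.3 = 1.584

FS = 1.58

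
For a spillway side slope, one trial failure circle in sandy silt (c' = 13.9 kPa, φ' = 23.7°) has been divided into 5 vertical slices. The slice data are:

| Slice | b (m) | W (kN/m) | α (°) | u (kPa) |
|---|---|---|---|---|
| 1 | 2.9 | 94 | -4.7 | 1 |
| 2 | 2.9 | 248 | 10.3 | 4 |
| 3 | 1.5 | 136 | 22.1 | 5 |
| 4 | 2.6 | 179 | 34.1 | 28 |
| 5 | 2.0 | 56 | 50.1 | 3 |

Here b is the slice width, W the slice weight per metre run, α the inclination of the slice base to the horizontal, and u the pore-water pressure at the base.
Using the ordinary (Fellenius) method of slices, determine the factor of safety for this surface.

Ordinary method of slices: FS = Σ[c'·Δl_i + (W_i cosα_i − u_i·Δl_i)·tanφ'] / Σ W_i sinα_i, with Δl_i = b_i / cosα_i.
Slice 1: Δl = 2.9/cos(-4.7°) = 2.910 m; N'_1 = 94·cos(-4.7°) − 1·2.910 = 90.8; c'Δl = 40.45; W sinα = -7.7
Slice 2: Δl = 2.9/cos10.3° = 2.947 m; N'_2 = 248·cos10.3° − 4·2.947 = 232.2; c'Δl = 40.97; W sinα = 44.3
Slice 3: Δl = 1.5/cos22.1° = 1.619 m; N'_3 = 136·cos22.1° − 5·1.619 = 117.9; c'Δl = 22.50; W sinα = 51.2
Slice 4: Δl = 2.6/cos34.1° = 3.140 m; N'_4 = 179·cos34.1° − 28·3.140 = 60.3; c'Δl = 43.64; W sinα = 100.4
Slice 5: Δl = 2.0/cos50.1° = 3.118 m; N'_5 = 56·cos50.1° − 3·3.118 = 26.6; c'Δl = 43.34; W sinα = 43.0
Σc'Δl = 190.9 kN/m; ΣN' = 527.8 kN/m; ΣW sinα = 231.1 kN/m
Resisting = 190.9 + 527.8·tan23.7° = 190.9 + 231.7 = 422.6 kN/m
FS = 422.6 / 231.1 = 1.828

FS = 1.83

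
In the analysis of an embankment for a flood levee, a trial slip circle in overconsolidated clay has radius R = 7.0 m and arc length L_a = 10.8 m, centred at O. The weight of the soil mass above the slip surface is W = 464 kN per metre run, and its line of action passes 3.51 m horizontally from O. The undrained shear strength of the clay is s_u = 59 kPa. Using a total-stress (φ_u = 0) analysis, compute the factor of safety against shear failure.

FS = 2.74

Taking moments about the centre O, the resisting moment is provided by the undrained shear strength acting along the arc:
M_R = s_u·L_a·R = 59·10.80·7.0 = 4460.4 kN·m/m
M_D = W·d = 464·3.51 = 1628.6 kN·m/m
FS = M_R / M_D = 4460.4 / 1628.6 = 2.739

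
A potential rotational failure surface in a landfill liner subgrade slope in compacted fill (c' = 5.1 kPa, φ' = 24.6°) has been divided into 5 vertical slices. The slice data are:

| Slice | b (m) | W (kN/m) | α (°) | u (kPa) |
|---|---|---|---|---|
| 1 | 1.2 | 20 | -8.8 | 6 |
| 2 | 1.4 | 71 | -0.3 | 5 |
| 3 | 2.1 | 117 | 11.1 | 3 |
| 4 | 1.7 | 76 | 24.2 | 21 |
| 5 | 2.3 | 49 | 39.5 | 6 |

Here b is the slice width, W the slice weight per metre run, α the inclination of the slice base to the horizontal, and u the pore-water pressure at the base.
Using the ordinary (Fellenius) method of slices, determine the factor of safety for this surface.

FS = 1.92

Ordinary method of slices: FS = Σ[c'·Δl_i + (W_i cosα_i − u_i·Δl_i)·tanφ'] / Σ W_i sinα_i, with Δl_i = b_i / cosα_i.
Slice 1: Δl = 1.2/cos(-8.8°) = 1.214 m; N'_1 = 20·cos(-8.8°) − 6·1.214 = 12.5; c'Δl = 6.19; W sinα = -3.1
Slice 2: Δl = 1.4/cos(-0.3°) = 1.400 m; N'_2 = 71·cos(-0.3°) − 5·1.400 = 64.0; c'Δl = 7.14; W sinα = -0.4
Slice 3: Δl = 2.1/cos11.1° = 2.140 m; N'_3 = 117·cos11.1° − 3·2.140 = 108.4; c'Δl = 10.91; W sinα = 22.5
Slice 4: Δl = 1.7/cos24.2° = 1.864 m; N'_4 = 76·cos24.2° − 21·1.864 = 30.2; c'Δl = 9.51; W sinα = 31.2
Slice 5: Δl = 2.3/cos39.5° = 2.981 m; N'_5 = 49·cos39.5° − 6·2.981 = 19.9; c'Δl = 15.20; W sinα = 31.2
Σc'Δl = 49.0 kN/m; ΣN' = 235.0 kN/m; ΣW sinα = 81.4 kN/m
Resisting = 49.0 + 235.0·tan24.6° = 49.0 + 107.6 = 156.5 kN/m
FS = 156.5 / 81.4 = 1.923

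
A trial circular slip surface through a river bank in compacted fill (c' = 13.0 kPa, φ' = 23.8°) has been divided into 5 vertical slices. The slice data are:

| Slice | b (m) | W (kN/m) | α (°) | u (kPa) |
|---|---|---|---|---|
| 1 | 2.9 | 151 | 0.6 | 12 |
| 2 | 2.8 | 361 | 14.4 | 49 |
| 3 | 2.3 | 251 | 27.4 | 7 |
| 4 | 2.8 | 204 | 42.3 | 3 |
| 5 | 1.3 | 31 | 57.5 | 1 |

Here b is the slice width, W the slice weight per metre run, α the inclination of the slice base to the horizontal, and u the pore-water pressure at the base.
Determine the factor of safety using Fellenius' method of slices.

FS = 1.33

Ordinary method of slices: FS = Σ[c'·Δl_i + (W_i cosα_i − u_i·Δl_i)·tanφ'] / Σ W_i sinα_i, with Δl_i = b_i / cosα_i.
Slice 1: Δl = 2.9/cos0.6° = 2.900 m; N'_1 = 151·cos0.6° − 12·2.900 = 116.2; c'Δl = 37.70; W sinα = 1.6
Slice 2: Δl = 2.8/cos14.4° = 2.891 m; N'_2 = 361·cos14.4° − 49·2.891 = 208.0; c'Δl = 37.58; W sinα = 89.8
Slice 3: Δl = 2.3/cos27.4° = 2.591 m; N'_3 = 251·cos27.4° − 7·2.591 = 204.7; c'Δl = 33.68; W sinα = 115.5
Slice 4: Δl = 2.8/cos42.3° = 3.786 m; N'_4 = 204·cos42.3° − 3·3.786 = 139.5; c'Δl = 49.21; W sinα = 137.3
Slice 5: Δl = 1.3/cos57.5° = 2.420 m; N'_5 = 31·cos57.5° − 1·2.420 = 14.2; c'Δl = 31.45; W sinα = 26.1
Σc'Δl = 189.6 kN/m; ΣN' = 682.7 kN/m; ΣW sinα = 370.3 kN/m
Resisting = 189.6 + 682.7·tan23.8° = 189.6 + 301.1 = 490.7 kN/m
FS = 490.7 / 370.3 = 1.325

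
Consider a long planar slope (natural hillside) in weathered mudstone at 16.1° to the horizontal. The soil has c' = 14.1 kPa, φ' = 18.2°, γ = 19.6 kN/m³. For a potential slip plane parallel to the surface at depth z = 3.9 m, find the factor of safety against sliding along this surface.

For an infinite slope with a slip plane parallel to the surface (no pore pressure): FS = [c' + γz cos²β tanφ'] / [γz sinβ cosβ].
γz = 19.6·3.9 = 76.44 kN/m²
Numerator = 14.1 + 76.44·cos²16.1°·tan18.2° = 14.1 + 76.44·0.9231·0.3288 = 37.299 kPa
Denominator = 76.44·sin16.1°·cos16.1° = 76.44·0.2773·0.9608 = 20.367 kPa
FS = 37.299 / 20.367 = 1.831

FS = 1.83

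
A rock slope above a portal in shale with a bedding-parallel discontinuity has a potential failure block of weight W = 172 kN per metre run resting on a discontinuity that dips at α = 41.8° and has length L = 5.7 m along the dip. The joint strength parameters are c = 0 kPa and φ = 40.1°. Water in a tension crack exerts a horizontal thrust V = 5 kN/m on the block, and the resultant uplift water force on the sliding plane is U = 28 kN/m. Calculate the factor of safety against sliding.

FS = 0.69

Resolving the block weight along and normal to the plane and applying the Mohr–Coulomb strength on the joint:
N' = W cosα − U − V sinα = 172·cos41.8° − 28 − 5·sin41.8° = 96.9 kN/m
Driving force T = W sinα + V cosα = 172·sin41.8° + 5·cos41.8° = 118.4 kN/m
Resisting force R = c·L + N'·tanφ = 0·5.7 + 96.9·tan40.1° = 0.0 + 81.6 = 81.6 kN/m
FS = R / T = 81.6 / 118.4 = 0.689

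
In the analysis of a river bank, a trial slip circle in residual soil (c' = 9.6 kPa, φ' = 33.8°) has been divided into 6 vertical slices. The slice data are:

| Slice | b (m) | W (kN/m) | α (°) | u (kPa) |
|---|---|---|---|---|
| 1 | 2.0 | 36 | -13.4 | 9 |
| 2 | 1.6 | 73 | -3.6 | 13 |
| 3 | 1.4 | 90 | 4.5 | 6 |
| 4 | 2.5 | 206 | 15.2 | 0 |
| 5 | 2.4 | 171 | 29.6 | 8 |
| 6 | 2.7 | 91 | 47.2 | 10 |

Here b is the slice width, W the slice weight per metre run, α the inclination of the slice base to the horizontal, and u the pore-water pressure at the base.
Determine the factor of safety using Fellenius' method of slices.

Ordinary method of slices: FS = Σ[c'·Δl_i + (W_i cosα_i − u_i·Δl_i)·tanφ'] / Σ W_i sinα_i, with Δl_i = b_i / cosα_i.
Slice 1: Δl = 2.0/cos(-13.4°) = 2.056 m; N'_1 = 36·cos(-13.4°) − 9·2.056 = 16.5; c'Δl = 19.74; W sinα = -8.3
Slice 2: Δl = 1.6/cos(-3.6°) = 1.603 m; N'_2 = 73·cos(-3.6°) − 13·1.603 = 52.0; c'Δl = 15.39; W sinα = -4.6
Slice 3: Δl = 1.4/cos4.5° = 1.404 m; N'_3 = 90·cos4.5° − 6·1.404 = 81.3; c'Δl = 13.48; W sinα = 7.1
Slice 4: Δl = 2.5/cos15.2° = 2.591 m; N'_4 = 206·cos15.2° − 0·2.591 = 198.8; c'Δl = 24.87; W sinα = 54.0
Slice 5: Δl = 2.4/cos29.6° = 2.760 m; N'_5 = 171·cos29.6° − 8·2.760 = 126.6; c'Δl = 26.50; W sinα = 84.5
Slice 6: Δl = 2.7/cos47.2° = 3.974 m; N'_6 = 91·cos47.2° − 10·3.974 = 22.1; c'Δl = 38.15; W sinα = 66.8
Σc'Δl = 138.1 kN/m; ΣN' = 497.3 kN/m; ΣW sinα = 199.4 kN/m
Resisting = 138.1 + 497.3·tan33.8° = 138.1 + 332.9 = 471.0 kN/m
FS = 471.0 / 199.4 = 2.363

FS = 2.36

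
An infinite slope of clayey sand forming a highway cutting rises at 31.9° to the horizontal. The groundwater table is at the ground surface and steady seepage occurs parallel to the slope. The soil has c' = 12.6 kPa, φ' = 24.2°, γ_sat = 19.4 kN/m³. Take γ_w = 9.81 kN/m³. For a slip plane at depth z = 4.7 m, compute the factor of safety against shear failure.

FS = 0.66

With seepage parallel to the slope and the water table at the surface, the effective normal stress on the slip plane uses the buoyant unit weight γ' = γ_sat − γ_w while the driving shear stress uses γ_sat:
FS = [c' + γ' z cos²β tanφ'] / [γ_sat z sinβ cosβ]
γ' = 19.4 − 9.81 = 9.59 kN/m³
Numerator = 12.6 + 9.59·4.7·cos²31.9°·tan24.2° = 12.6 + 9.59·4.7·0.7208·0.4494 = 27.200 kPa
Denominator = 19.4·4.7·sin31.9°·cos31.9° = 19.4·4.7·0.5284·0.8490 = 40.906 kPa
FS = 27.200 / 40.906 = 0.665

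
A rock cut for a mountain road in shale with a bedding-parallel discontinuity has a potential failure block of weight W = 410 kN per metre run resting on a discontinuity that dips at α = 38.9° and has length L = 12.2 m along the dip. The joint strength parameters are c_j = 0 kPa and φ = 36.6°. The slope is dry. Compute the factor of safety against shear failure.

Resolving the block weight along and normal to the plane and applying the Mohr–Coulomb strength on the joint:
N' = W cosα = 410·cos38.9° = 319.1 kN/m
Driving force T = W sinα = 410·sin38.9° = 257.5 kN/m
Resisting force R = c_j·L + N'·tanφ = 0·12.2 + 319.1·tan36.6° = 0.0 + 237.0 = 237.0 kN/m
FS = R / T = 237.0 / 257.5 = 0.920

FS = 0.92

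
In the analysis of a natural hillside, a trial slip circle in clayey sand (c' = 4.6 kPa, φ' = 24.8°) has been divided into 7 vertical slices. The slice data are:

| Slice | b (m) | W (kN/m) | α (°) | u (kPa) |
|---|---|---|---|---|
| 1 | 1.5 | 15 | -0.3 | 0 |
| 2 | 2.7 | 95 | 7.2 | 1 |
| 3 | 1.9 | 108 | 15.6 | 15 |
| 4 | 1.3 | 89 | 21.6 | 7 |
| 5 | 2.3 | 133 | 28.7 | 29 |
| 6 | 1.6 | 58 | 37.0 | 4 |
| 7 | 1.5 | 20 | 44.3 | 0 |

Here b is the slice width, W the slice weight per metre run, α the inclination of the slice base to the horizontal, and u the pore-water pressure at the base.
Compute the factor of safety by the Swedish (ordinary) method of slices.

FS = 1.21

Ordinary method of slices: FS = Σ[c'·Δl_i + (W_i cosα_i − u_i·Δl_i)·tanφ'] / Σ W_i sinα_i, with Δl_i = b_i / cosα_i.
Slice 1: Δl = 1.5/cos(-0.3°) = 1.500 m; N'_1 = 15·cos(-0.3°) − 0·1.500 = 15.0; c'Δl = 6.90; W sinα = -0.1
Slice 2: Δl = 2.7/cos7.2° = 2.721 m; N'_2 = 95·cos7.2° − 1·2.721 = 91.5; c'Δl = 12.52; W sinα = 11.9
Slice 3: Δl = 1.9/cos15.6° = 1.973 m; N'_3 = 108·cos15.6° − 15·1.973 = 74.4; c'Δl = 9.07; W sinα = 29.0
Slice 4: Δl = 1.3/cos21.6° = 1.398 m; N'_4 = 89·cos21.6° − 7·1.398 = 73.0; c'Δl = 6.43; W sinα = 32.8
Slice 5: Δl = 2.3/cos28.7° = 2.622 m; N'_5 = 133·cos28.7° − 29·2.622 = 40.6; c'Δl = 12.06; W sinα = 63.9
Slice 6: Δl = 1.6/cos37.0° = 2.003 m; N'_6 = 58·cos37.0° − 4·2.003 = 38.3; c'Δl = 9.22; W sinα = 34.9
Slice 7: Δl = 1.5/cos44.3° = 2.096 m; N'_7 = 20·cos44.3° − 0·2.096 = 14.3; c'Δl = 9.64; W sinα = 14.0
Σc'Δl = 65.8 kN/m; ΣN' = 347.2 kN/m; ΣW sinα = 186.4 kN/m
Resisting = 65.8 + 347.2·tan24.8° = 65.8 + 160.4 = 226.3 kN/m
FS = 226.3 / 186.4 = 1.214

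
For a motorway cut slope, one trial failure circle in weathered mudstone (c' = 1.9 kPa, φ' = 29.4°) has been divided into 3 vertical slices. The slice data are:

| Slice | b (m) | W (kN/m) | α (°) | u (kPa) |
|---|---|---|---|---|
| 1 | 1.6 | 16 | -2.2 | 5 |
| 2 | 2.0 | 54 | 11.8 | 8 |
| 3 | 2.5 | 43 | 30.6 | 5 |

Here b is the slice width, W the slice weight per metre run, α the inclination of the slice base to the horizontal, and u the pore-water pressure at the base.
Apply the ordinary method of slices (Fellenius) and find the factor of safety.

FS = 1.55

Ordinary method of slices: FS = Σ[c'·Δl_i + (W_i cosα_i − u_i·Δl_i)·tanφ'] / Σ W_i sinα_i, with Δl_i = b_i / cosα_i.
Slice 1: Δl = 1.6/cos(-2.2°) = 1.601 m; N'_1 = 16·cos(-2.2°) − 5·1.601 = 8.0; c'Δl = 3.04; W sinα = -0.6
Slice 2: Δl = 2.0/cos11.8° = 2.043 m; N'_2 = 54·cos11.8° − 8·2.043 = 36.5; c'Δl = 3.88; W sinα = 11.0
Slice 3: Δl = 2.5/cos30.6° = 2.904 m; N'_3 = 43·cos30.6° − 5·2.904 = 22.5; c'Δl = 5.52; W sinα = 21.9
Σc'Δl = 12.4 kN/m; ΣN' = 67.0 kN/m; ΣW sinα = 32.3 kN/m
Resisting = 12.4 + 67.0·tan29.4° = 12.4 + 37.7 = 50.2 kN/m
FS = 50.2 / 32.3 = 1.553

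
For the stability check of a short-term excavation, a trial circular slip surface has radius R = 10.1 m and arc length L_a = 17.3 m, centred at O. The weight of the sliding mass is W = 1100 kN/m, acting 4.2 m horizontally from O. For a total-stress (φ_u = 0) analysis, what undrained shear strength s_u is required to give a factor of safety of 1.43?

s_u = 37.8 kPa

FS = s_u·L_a·R / (W·d), so s_u = FS·W·d / (L_a·R).
s_u = 1.43·1100·4.2 / (17.30·10.1) = 6606.6 / 174.73 = 37.81 kPa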